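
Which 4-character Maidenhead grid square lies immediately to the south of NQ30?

NP39

Latitude square 0; −1 → -1, wraps to 9, carry into field.
Latitude field Q = 16; −1 → 15 = P.
The longitude characters are unchanged.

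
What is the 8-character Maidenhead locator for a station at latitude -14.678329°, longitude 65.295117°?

Offset from 180°W / 90°S: lon 245.29512°, lat 75.32167°.
Field: lon ⌊245.29512/20⌋ = 12 → M; lat ⌊75.32167/10⌋ = 7 → H.
Square: lon ⌊5.29512/2⌋ = 2; lat ⌊5.32167/1⌋ = 5.
Subsquare: lon ⌊1.29512/0.0833333⌋ = 15 → p; lat ⌊0.32167/0.0416667⌋ = 7 → h.
Extended square: lon ⌊0.04512/0.00833333⌋ = 5; lat ⌊0.03000/0.00416667⌋ = 7.

MH25ph57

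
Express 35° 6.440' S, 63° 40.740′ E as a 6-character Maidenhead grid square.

MF14uv

Shift to the Maidenhead origin (180°W, 90°S): lon 243.6790, lat 54.8927.
Field: lon ⌊243.6790/20⌋ = 12 → M; lat ⌊54.8927/10⌋ = 5 → F.
Square: lon ⌊3.6790/2⌋ = 1; lat ⌊4.8927/1⌋ = 4.
Subsquare: lon ⌊1.6790/0.0833333⌋ = 20 → u; lat ⌊0.8927/0.0416667⌋ = 21 → v.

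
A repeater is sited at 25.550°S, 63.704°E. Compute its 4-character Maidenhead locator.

MG14

Shift to the Maidenhead origin (180°W, 90°S): lon 243.70, lat 64.45.
Field: lon ⌊243.70/20⌋ = 12 → M; lat ⌊64.45/10⌋ = 6 → G.
Square: lon ⌊3.70/2⌋ = 1; lat ⌊4.45/1⌋ = 4.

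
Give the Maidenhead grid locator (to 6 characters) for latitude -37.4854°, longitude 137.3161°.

Offset from 180°W / 90°S: lon 317.3161°, lat 52.5146°.
Field: lon ⌊317.3161/20⌋ = 15 → P; lat ⌊52.5146/10⌋ = 5 → F.
Square: lon ⌊17.3161/2⌋ = 8; lat ⌊2.5146/1⌋ = 2.
Subsquare: lon ⌊1.3161/0.0833333⌋ = 15 → p; lat ⌊0.5146/0.0416667⌋ = 12 → m.

PF82pm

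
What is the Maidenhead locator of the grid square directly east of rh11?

RH21

Longitude square 1; +1 → 2.
The latitude characters are unchanged.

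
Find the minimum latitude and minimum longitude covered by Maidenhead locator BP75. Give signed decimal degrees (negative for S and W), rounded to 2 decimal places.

65.00, -146.00

Field B=1, P=15: +1·20° lon, +15·10° lat → SW at lon -160°, lat 60°.
Square 7, 5: +7·2° lon, +5·1° lat → SW at lon -146°, lat 65°.
latitude 65.00, longitude -146.00.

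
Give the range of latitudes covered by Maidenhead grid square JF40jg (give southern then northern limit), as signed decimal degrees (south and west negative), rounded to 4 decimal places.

-39.7500, -39.7083

Field J=9, F=5: +9·20° lon, +5·10° lat → SW at lon 0°, lat -40°.
Square 4, 0: +4·2° lon, +0·1° lat → SW at lon 8°, lat -40°.
Subsquare j=9, g=6: +9·0.0833333° lon, +6·0.0416667° lat → SW at lon 8.75°, lat -39.75°.
Cell spans 0.0833333° lon × 0.0416667° lat.
south -39.7500, north -39.7083.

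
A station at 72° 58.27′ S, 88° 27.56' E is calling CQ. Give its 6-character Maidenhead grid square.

Add 180° to longitude and 90° to latitude: 268.4593, 17.0288.
Field: lon ⌊268.4593/20⌋ = 13 → N; lat ⌊17.0288/10⌋ = 1 → B.
Square: lon ⌊8.4593/2⌋ = 4; lat ⌊7.0288/1⌋ = 7.
Subsquare: lon ⌊0.4593/0.0833333⌋ = 5 → f; lat ⌊0.0288/0.0416667⌋ = 0 → a.

NB47fa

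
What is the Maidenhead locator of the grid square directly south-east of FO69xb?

Longitude subsquare x = 23; +1 → 24, wraps to 0 = a, carry into square.
Longitude square 6; +1 → 7.
Latitude subsquare b = 1; −1 → 0 = a.

FO79aa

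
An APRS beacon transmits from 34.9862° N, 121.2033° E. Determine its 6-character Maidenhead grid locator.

Offset from 180°W / 90°S: lon 301.2033°, lat 124.9862°.
Field (20°×10°, letters A–R): 301.2033/20 → 15 → P, 124.9862/10 → 12 → M; chars PM.
Square (2°×1°, digits 0–9): 1.2033/2 → 0, 4.9862/1 → 4; chars 04.
Subsquare (5′×2.5′, letters a–x): 1.2033/0.0833333 → 14 → o, 0.9862/0.0416667 → 23 → x; chars ox.

PM04ox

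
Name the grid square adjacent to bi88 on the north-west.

Longitude square 8; −1 → 7.
Latitude square 8; +1 → 9.

BI79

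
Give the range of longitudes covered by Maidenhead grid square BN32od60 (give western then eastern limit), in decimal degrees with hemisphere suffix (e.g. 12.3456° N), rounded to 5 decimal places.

152.78333° W, 152.77500° W

Field B=1, N=13: +1·20° lon, +13·10° lat → SW at lon -160°, lat 40°.
Square 3, 2: +3·2° lon, +2·1° lat → SW at lon -154°, lat 42°.
Subsquare o=14, d=3: +14·0.0833333° lon, +3·0.0416667° lat → SW at lon -152.833°, lat 42.125°.
Extended square 6, 0: +6·0.00833333° lon, +0·0.00416667° lat → SW at lon -152.783°, lat 42.125°.
Cell spans 0.00833333° lon × 0.00416667° lat.
west 152.78333° W, east 152.77500° W.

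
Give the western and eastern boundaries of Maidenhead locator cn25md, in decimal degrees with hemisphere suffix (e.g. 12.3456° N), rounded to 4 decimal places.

Field C=2, N=13: +2·20° lon, +13·10° lat → SW at lon -140°, lat 40°.
Square 2, 5: +2·2° lon, +5·1° lat → SW at lon -136°, lat 45°.
Subsquare m=12, d=3: +12·0.0833333° lon, +3·0.0416667° lat → SW at lon -135°, lat 45.125°.
Cell spans 0.0833333° lon × 0.0416667° lat.
west 135.0000° W, east 134.9167° W.

135.0000° W, 134.9167° W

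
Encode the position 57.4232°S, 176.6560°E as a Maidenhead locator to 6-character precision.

Offset from 180°W / 90°S: lon 356.6560°, lat 32.5768°.
Field: lon ⌊356.6560/20⌋ = 17 → R; lat ⌊32.5768/10⌋ = 3 → D.
Square: lon ⌊16.6560/2⌋ = 8; lat ⌊2.5768/1⌋ = 2.
Subsquare: lon ⌊0.6560/0.0833333⌋ = 7 → h; lat ⌊0.5768/0.0416667⌋ = 13 → n.

RD82hn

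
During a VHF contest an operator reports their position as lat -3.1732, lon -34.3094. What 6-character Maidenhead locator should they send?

HI26ut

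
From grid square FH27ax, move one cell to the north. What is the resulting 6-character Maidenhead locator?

Latitude subsquare x = 23; +1 → 24, wraps to 0 = a, carry into square.
Latitude square 7; +1 → 8.
The longitude characters are unchanged.

FH28aa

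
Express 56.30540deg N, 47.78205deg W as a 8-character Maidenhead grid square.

Add 180° to longitude and 90° to latitude: 132.21795, 146.30540.
Field: 132.21795/20 → 6 → G, 146.30540/10 → 14 → O; chars GO.
Square: 12.21795/2 → 6, 6.30540/1 → 6; chars 66.
Subsquare: 0.21795/0.0833333 → 2 → c, 0.30540/0.0416667 → 7 → h; chars ch.
Extended square: 0.05128/0.00833333 → 6, 0.01373/0.00416667 → 3; chars 63.

GO66ch63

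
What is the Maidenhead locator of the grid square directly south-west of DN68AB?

DN58xa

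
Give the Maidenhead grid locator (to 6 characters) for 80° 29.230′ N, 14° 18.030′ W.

IR20ul

Shift to the Maidenhead origin (180°W, 90°S): lon 165.6995, lat 170.4872.
Field: lon ⌊165.6995/20⌋ = 8 → I; lat ⌊170.4872/10⌋ = 17 → R.
Square: lon ⌊5.6995/2⌋ = 2; lat ⌊0.4872/1⌋ = 0.
Subsquare: lon ⌊1.6995/0.0833333⌋ = 20 → u; lat ⌊0.4872/0.0416667⌋ = 11 → l.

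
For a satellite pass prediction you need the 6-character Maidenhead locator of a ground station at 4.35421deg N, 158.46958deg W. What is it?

BJ04si

Offset from 180°W / 90°S: lon 21.5304°, lat 94.3542°.
Field (20°×10°, letters A–R): 21.5304/20 → 1 → B, 94.3542/10 → 9 → J; chars BJ.
Square (2°×1°, digits 0–9): 1.5304/2 → 0, 4.3542/1 → 4; chars 04.
Subsquare (5′×2.5′, letters a–x): 1.5304/0.0833333 → 18 → s, 0.3542/0.0416667 → 8 → i; chars si.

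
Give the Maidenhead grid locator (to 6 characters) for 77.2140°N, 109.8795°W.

DQ57bf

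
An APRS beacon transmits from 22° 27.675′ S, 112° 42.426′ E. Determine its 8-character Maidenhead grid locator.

OG67im49

Add 180° to longitude and 90° to latitude: 292.70710, 67.53875.
Field: lon ⌊292.70710/20⌋ = 14 → O; lat ⌊67.53875/10⌋ = 6 → G.
Square: lon ⌊12.70710/2⌋ = 6; lat ⌊7.53875/1⌋ = 7.
Subsquare: lon ⌊0.70710/0.0833333⌋ = 8 → i; lat ⌊0.53875/0.0416667⌋ = 12 → m.
Extended square: lon ⌊0.04043/0.00833333⌋ = 4; lat ⌊0.03875/0.00416667⌋ = 9.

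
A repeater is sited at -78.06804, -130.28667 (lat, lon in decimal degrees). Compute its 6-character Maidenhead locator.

CB41uw

Add 180° to longitude and 90° to latitude: 49.7133, 11.9320.
Field: lon ⌊49.7133/20⌋ = 2 → C; lat ⌊11.9320/10⌋ = 1 → B.
Square: lon ⌊9.7133/2⌋ = 4; lat ⌊1.9320/1⌋ = 1.
Subsquare: lon ⌊1.7133/0.0833333⌋ = 20 → u; lat ⌊0.9320/0.0416667⌋ = 22 → w.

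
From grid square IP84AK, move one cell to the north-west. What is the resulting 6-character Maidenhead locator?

IP74xl

Longitude subsquare a = 0; −1 → -1, wraps to 23 = x, carry into square.
Longitude square 8; −1 → 7.
Latitude subsquare k = 10; +1 → 11 = l.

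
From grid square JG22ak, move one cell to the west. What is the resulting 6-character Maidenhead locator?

Longitude subsquare a = 0; −1 → -1, wraps to 23 = x, carry into square.
Longitude square 2; −1 → 1.
The latitude characters are unchanged.

JG12xk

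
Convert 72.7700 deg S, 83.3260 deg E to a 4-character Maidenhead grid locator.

NB17

Shift to the Maidenhead origin (180°W, 90°S): lon 263.33, lat 17.23.
Field (20°×10°, letters A–R): lon ⌊263.33/20⌋ = 13 → N; lat ⌊17.23/10⌋ = 1 → B.
Square (2°×1°, digits 0–9): lon ⌊3.33/2⌋ = 1; lat ⌊7.23/1⌋ = 7.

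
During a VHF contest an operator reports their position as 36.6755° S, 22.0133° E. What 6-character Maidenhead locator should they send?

Add 180° to longitude and 90° to latitude: 202.0133, 53.3245.
Field: lon ⌊202.0133/20⌋ = 10 → K; lat ⌊53.3245/10⌋ = 5 → F.
Square: lon ⌊2.0133/2⌋ = 1; lat ⌊3.3245/1⌋ = 3.
Subsquare: lon ⌊0.0133/0.0833333⌋ = 0 → a; lat ⌊0.3245/0.0416667⌋ = 7 → h.

KF13ah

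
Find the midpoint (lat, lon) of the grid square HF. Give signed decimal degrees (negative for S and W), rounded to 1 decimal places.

Field H=7, F=5: +7·20° lon, +5·10° lat → SW at lon -40°, lat -40°.
Cell spans 20° lon × 10° lat. Centre is SW corner plus half of each.
latitude -35.0, longitude -30.0.

-35.0, -30.0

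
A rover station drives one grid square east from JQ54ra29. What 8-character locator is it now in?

JQ54ra39

Longitude extended square 2; +1 → 3.
The latitude characters are unchanged.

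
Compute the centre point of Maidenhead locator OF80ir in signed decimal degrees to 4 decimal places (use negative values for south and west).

Field O=14, F=5: +14·20° lon, +5·10° lat → SW at lon 100°, lat -40°.
Square 8, 0: +8·2° lon, +0·1° lat → SW at lon 116°, lat -40°.
Subsquare i=8, r=17: +8·0.0833333° lon, +17·0.0416667° lat → SW at lon 116.667°, lat -39.2917°.
Cell spans 0.0833333° lon × 0.0416667° lat. Centre is SW corner plus half of each.
latitude -39.2708, longitude 116.7083.

-39.2708, 116.7083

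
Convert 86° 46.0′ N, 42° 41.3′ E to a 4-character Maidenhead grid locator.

LR16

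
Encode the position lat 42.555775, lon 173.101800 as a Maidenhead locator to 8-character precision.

Offset from 180°W / 90°S: lon 353.10180°, lat 132.55577°.
Field: 353.10180/20 → 17 → R, 132.55577/10 → 13 → N; chars RN.
Square: 13.10180/2 → 6, 2.55577/1 → 2; chars 62.
Subsquare: 1.10180/0.0833333 → 13 → n, 0.55577/0.0416667 → 13 → n; chars nn.
Extended square: 0.01847/0.00833333 → 2, 0.01411/0.00416667 → 3; chars 23.

RN62nn23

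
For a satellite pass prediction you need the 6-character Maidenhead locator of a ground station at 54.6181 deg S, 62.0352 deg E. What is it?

MD15aj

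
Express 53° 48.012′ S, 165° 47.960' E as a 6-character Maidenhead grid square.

RD26ve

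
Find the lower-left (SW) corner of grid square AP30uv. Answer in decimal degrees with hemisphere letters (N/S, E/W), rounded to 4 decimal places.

60.8750° N, 172.3333° W

Field A=0, P=15: +0·20° lon, +15·10° lat → SW at lon -180°, lat 60°.
Square 3, 0: +3·2° lon, +0·1° lat → SW at lon -174°, lat 60°.
Subsquare u=20, v=21: +20·0.0833333° lon, +21·0.0416667° lat → SW at lon -172.333°, lat 60.875°.
latitude 60.8750° N, longitude 172.3333° W.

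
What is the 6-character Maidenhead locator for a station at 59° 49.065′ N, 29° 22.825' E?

Add 180° to longitude and 90° to latitude: 209.3804, 149.8177.
Field: 209.3804/20 → 10 → K, 149.8177/10 → 14 → O; chars KO.
Square: 9.3804/2 → 4, 9.8177/1 → 9; chars 49.
Subsquare: 1.3804/0.0833333 → 16 → q, 0.8177/0.0416667 → 19 → t; chars qt.

KO49qt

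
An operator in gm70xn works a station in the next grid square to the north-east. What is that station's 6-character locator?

Longitude subsquare x = 23; +1 → 24, wraps to 0 = a, carry into square.
Longitude square 7; +1 → 8.
Latitude subsquare n = 13; +1 → 14 = o.

GM80ao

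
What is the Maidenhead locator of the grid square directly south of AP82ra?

AP81rx

Latitude subsquare a = 0; −1 → -1, wraps to 23 = x, carry into square.
Latitude square 2; −1 → 1.
The longitude characters are unchanged.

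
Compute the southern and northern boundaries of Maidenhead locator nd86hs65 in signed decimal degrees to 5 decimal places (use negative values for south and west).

-53.22917, -53.22500

Field N=13, D=3: +13·20° lon, +3·10° lat → SW at lon 80°, lat -60°.
Square 8, 6: +8·2° lon, +6·1° lat → SW at lon 96°, lat -54°.
Subsquare h=7, s=18: +7·0.0833333° lon, +18·0.0416667° lat → SW at lon 96.5833°, lat -53.25°.
Extended square 6, 5: +6·0.00833333° lon, +5·0.00416667° lat → SW at lon 96.6333°, lat -53.2292°.
Cell spans 0.00833333° lon × 0.00416667° lat.
south -53.22917, north -53.22500.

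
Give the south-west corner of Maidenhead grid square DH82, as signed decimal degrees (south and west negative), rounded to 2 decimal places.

-18.00, -104.00

Field D=3, H=7: +3·20° lon, +7·10° lat → SW at lon -120°, lat -20°.
Square 8, 2: +8·2° lon, +2·1° lat → SW at lon -104°, lat -18°.
latitude -18.00, longitude -104.00.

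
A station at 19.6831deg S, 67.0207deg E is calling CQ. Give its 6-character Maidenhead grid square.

Shift to the Maidenhead origin (180°W, 90°S): lon 247.0207, lat 70.3169.
Field (20°×10°, letters A–R): lon ⌊247.0207/20⌋ = 12 → M; lat ⌊70.3169/10⌋ = 7 → H.
Square (2°×1°, digits 0–9): lon ⌊7.0207/2⌋ = 3; lat ⌊0.3169/1⌋ = 0.
Subsquare (5′×2.5′, letters a–x): lon ⌊1.0207/0.0833333⌋ = 12 → m; lat ⌊0.3169/0.0416667⌋ = 7 → h.

MH30mh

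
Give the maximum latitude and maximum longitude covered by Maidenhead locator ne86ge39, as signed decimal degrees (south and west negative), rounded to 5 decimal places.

-43.79167, 96.53333

Field N=13, E=4: +13·20° lon, +4·10° lat → SW at lon 80°, lat -50°.
Square 8, 6: +8·2° lon, +6·1° lat → SW at lon 96°, lat -44°.
Subsquare g=6, e=4: +6·0.0833333° lon, +4·0.0416667° lat → SW at lon 96.5°, lat -43.8333°.
Extended square 3, 9: +3·0.00833333° lon, +9·0.00416667° lat → SW at lon 96.525°, lat -43.7958°.
Cell spans 0.00833333° lon × 0.00416667° lat. NE corner is SW corner plus one full cell.
latitude -43.79167, longitude 96.53333.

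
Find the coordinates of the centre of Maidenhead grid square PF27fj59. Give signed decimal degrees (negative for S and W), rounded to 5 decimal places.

-32.58542, 124.46250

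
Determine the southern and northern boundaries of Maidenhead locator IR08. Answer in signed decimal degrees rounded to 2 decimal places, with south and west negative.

88.00, 89.00

Field I=8, R=17: +8·20° lon, +17·10° lat → SW at lon -20°, lat 80°.
Square 0, 8: +0·2° lon, +8·1° lat → SW at lon -20°, lat 88°.
Cell spans 2° lon × 1° lat.
south 88.00, north 89.00.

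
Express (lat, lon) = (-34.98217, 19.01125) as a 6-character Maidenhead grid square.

Shift to the Maidenhead origin (180°W, 90°S): lon 199.0112, lat 55.0178.
Field (20°×10°, letters A–R): 199.0112/20 → 9 → J, 55.0178/10 → 5 → F; chars JF.
Square (2°×1°, digits 0–9): 19.0112/2 → 9, 5.0178/1 → 5; chars 95.
Subsquare (5′×2.5′, letters a–x): 1.0112/0.0833333 → 12 → m, 0.0178/0.0416667 → 0 → a; chars ma.

JF95ma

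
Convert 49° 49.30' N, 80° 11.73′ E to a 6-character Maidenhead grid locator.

Add 180° to longitude and 90° to latitude: 260.1955, 139.8217.
Field: lon ⌊260.1955/20⌋ = 13 → N; lat ⌊139.8217/10⌋ = 13 → N.
Square: lon ⌊0.1955/2⌋ = 0; lat ⌊9.8217/1⌋ = 9.
Subsquare: lon ⌊0.1955/0.0833333⌋ = 2 → c; lat ⌊0.8217/0.0416667⌋ = 19 → t.

NN09ct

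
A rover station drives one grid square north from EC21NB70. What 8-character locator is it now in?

EC21nb71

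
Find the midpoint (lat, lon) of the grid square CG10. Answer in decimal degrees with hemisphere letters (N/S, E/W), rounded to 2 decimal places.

Field C=2, G=6: +2·20° lon, +6·10° lat → SW at lon -140°, lat -30°.
Square 1, 0: +1·2° lon, +0·1° lat → SW at lon -138°, lat -30°.
Cell spans 2° lon × 1° lat. Centre is SW corner plus half of each.
latitude 29.50° S, longitude 137.00° W.

29.50° S, 137.00° W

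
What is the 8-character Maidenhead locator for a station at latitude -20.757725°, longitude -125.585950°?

CG79ef98

Add 180° to longitude and 90° to latitude: 54.41405, 69.24228.
Field: lon ⌊54.41405/20⌋ = 2 → C; lat ⌊69.24228/10⌋ = 6 → G.
Square: lon ⌊14.41405/2⌋ = 7; lat ⌊9.24228/1⌋ = 9.
Subsquare: lon ⌊0.41405/0.0833333⌋ = 4 → e; lat ⌊0.24228/0.0416667⌋ = 5 → f.
Extended square: lon ⌊0.08072/0.00833333⌋ = 9; lat ⌊0.03394/0.00416667⌋ = 8.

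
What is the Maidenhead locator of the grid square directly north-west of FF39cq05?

Longitude extended square 0; −1 → -1, wraps to 9, carry into subsquare.
Longitude subsquare c = 2; −1 → 1 = b.
Latitude extended square 5; +1 → 6.

FF39bq96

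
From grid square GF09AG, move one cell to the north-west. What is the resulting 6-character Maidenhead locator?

Longitude subsquare a = 0; −1 → -1, wraps to 23 = x, carry into square.
Longitude square 0; −1 → -1, wraps to 9, carry into field.
Longitude field G = 6; −1 → 5 = F.
Latitude subsquare g = 6; +1 → 7 = h.

FF99xh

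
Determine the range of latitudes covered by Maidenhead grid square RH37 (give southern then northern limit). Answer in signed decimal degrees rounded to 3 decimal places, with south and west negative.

Field R=17, H=7: +17·20° lon, +7·10° lat → SW at lon 160°, lat -20°.
Square 3, 7: +3·2° lon, +7·1° lat → SW at lon 166°, lat -13°.
Cell spans 2° lon × 1° lat.
south -13.000, north -12.000.

-13.000, -12.000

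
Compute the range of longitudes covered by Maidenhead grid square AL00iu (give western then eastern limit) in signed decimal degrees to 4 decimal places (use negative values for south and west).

Field A=0, L=11: +0·20° lon, +11·10° lat → SW at lon -180°, lat 20°.
Square 0, 0: +0·2° lon, +0·1° lat → SW at lon -180°, lat 20°.
Subsquare i=8, u=20: +8·0.0833333° lon, +20·0.0416667° lat → SW at lon -179.333°, lat 20.8333°.
Cell spans 0.0833333° lon × 0.0416667° lat.
west -179.3333, east -179.2500.

-179.3333, -179.2500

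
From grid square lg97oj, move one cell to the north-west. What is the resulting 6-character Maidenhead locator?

Longitude subsquare o = 14; −1 → 13 = n.
Latitude subsquare j = 9; +1 → 10 = k.

LG97nk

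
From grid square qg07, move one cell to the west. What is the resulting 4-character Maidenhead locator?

PG97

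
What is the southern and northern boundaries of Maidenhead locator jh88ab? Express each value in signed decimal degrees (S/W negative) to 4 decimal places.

Field J=9, H=7: +9·20° lon, +7·10° lat → SW at lon 0°, lat -20°.
Square 8, 8: +8·2° lon, +8·1° lat → SW at lon 16°, lat -12°.
Subsquare a=0, b=1: +0·0.0833333° lon, +1·0.0416667° lat → SW at lon 16°, lat -11.9583°.
Cell spans 0.0833333° lon × 0.0416667° lat.
south -11.9583, north -11.9167.

-11.9583, -11.9167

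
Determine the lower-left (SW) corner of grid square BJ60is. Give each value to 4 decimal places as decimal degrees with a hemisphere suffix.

0.7500° N, 147.3333° W

Field B=1, J=9: +1·20° lon, +9·10° lat → SW at lon -160°, lat 0°.
Square 6, 0: +6·2° lon, +0·1° lat → SW at lon -148°, lat 0°.
Subsquare i=8, s=18: +8·0.0833333° lon, +18·0.0416667° lat → SW at lon -147.333°, lat 0.75°.
latitude 0.7500° N, longitude 147.3333° W.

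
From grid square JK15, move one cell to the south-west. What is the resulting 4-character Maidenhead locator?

JK04

Longitude square 1; −1 → 0.
Latitude square 5; −1 → 4.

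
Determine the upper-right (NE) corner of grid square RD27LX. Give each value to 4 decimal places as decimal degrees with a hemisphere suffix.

52.0000° S, 165.0000° E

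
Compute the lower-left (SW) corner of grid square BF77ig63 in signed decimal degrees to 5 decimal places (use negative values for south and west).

Field B=1, F=5: +1·20° lon, +5·10° lat → SW at lon -160°, lat -40°.
Square 7, 7: +7·2° lon, +7·1° lat → SW at lon -146°, lat -33°.
Subsquare i=8, g=6: +8·0.0833333° lon, +6·0.0416667° lat → SW at lon -145.333°, lat -32.75°.
Extended square 6, 3: +6·0.00833333° lon, +3·0.00416667° lat → SW at lon -145.283°, lat -32.7375°.
latitude -32.73750, longitude -145.28333.

-32.73750, -145.28333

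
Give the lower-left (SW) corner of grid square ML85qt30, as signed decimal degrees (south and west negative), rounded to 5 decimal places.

Field M=12, L=11: +12·20° lon, +11·10° lat → SW at lon 60°, lat 20°.
Square 8, 5: +8·2° lon, +5·1° lat → SW at lon 76°, lat 25°.
Subsquare q=16, t=19: +16·0.0833333° lon, +19·0.0416667° lat → SW at lon 77.3333°, lat 25.7917°.
Extended square 3, 0: +3·0.00833333° lon, +0·0.00416667° lat → SW at lon 77.3583°, lat 25.7917°.
latitude 25.79167, longitude 77.35833.

25.79167, 77.35833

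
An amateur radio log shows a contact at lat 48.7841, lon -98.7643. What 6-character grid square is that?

EN08os

Shift to the Maidenhead origin (180°W, 90°S): lon 81.2357, lat 138.7841.
Field: 81.2357/20 → 4 → E, 138.7841/10 → 13 → N; chars EN.
Square: 1.2357/2 → 0, 8.7841/1 → 8; chars 08.
Subsquare: 1.2357/0.0833333 → 14 → o, 0.7841/0.0416667 → 18 → s; chars os.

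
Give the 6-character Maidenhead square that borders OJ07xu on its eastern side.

OJ17au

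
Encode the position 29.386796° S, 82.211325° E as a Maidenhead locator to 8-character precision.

NG10co57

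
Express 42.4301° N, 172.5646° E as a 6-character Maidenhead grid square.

RN62gk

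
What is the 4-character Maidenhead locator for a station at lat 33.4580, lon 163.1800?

RM13

Shift to the Maidenhead origin (180°W, 90°S): lon 343.18, lat 123.46.
Field: 343.18/20 → 17 → R, 123.46/10 → 12 → M; chars RM.
Square: 3.18/2 → 1, 3.46/1 → 3; chars 13.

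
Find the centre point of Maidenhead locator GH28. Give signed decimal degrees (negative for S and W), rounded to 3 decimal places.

-11.500, -55.000

Field G=6, H=7: +6·20° lon, +7·10° lat → SW at lon -60°, lat -20°.
Square 2, 8: +2·2° lon, +8·1° lat → SW at lon -56°, lat -12°.
Cell spans 2° lon × 1° lat. Centre is SW corner plus half of each.
latitude -11.500, longitude -55.000.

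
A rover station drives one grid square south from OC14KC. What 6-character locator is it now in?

OC14kb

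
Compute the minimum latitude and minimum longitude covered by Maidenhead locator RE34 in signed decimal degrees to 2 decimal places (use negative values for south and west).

-46.00, 166.00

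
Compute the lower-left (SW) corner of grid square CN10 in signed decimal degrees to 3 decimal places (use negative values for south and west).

Field C=2, N=13: +2·20° lon, +13·10° lat → SW at lon -140°, lat 40°.
Square 1, 0: +1·2° lon, +0·1° lat → SW at lon -138°, lat 40°.
latitude 40.000, longitude -138.000.

40.000, -138.000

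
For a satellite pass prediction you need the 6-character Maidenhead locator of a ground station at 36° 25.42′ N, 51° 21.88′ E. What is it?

LM56qk

Offset from 180°W / 90°S: lon 231.3647°, lat 126.4237°.
Field: 231.3647/20 → 11 → L, 126.4237/10 → 12 → M; chars LM.
Square: 11.3647/2 → 5, 6.4237/1 → 6; chars 56.
Subsquare: 1.3647/0.0833333 → 16 → q, 0.4237/0.0416667 → 10 → k; chars qk.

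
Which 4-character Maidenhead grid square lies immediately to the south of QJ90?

QI99

Latitude square 0; −1 → -1, wraps to 9, carry into field.
Latitude field J = 9; −1 → 8 = I.
The longitude characters are unchanged.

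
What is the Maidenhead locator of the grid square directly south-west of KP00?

JO99

Longitude square 0; −1 → -1, wraps to 9, carry into field.
Longitude field K = 10; −1 → 9 = J.
Latitude square 0; −1 → -1, wraps to 9, carry into field.
Latitude field P = 15; −1 → 14 = O.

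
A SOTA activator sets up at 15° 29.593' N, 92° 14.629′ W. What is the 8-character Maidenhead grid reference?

Add 180° to longitude and 90° to latitude: 87.75618, 105.49322.
Field: 87.75618/20 → 4 → E, 105.49322/10 → 10 → K; chars EK.
Square: 7.75618/2 → 3, 5.49322/1 → 5; chars 35.
Subsquare: 1.75618/0.0833333 → 21 → v, 0.49322/0.0416667 → 11 → l; chars vl.
Extended square: 0.00618/0.00833333 → 0, 0.03488/0.00416667 → 8; chars 08.

EK35vl08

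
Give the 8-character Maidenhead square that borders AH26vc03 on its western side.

Longitude extended square 0; −1 → -1, wraps to 9, carry into subsquare.
Longitude subsquare v = 21; −1 → 20 = u.
The latitude characters are unchanged.

AH26uc93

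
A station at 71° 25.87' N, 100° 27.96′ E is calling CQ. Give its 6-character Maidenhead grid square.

OQ01fk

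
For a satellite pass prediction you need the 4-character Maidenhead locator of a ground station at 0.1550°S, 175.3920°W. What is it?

Offset from 180°W / 90°S: lon 4.61°, lat 89.84°.
Field: lon ⌊4.61/20⌋ = 0 → A; lat ⌊89.84/10⌋ = 8 → I.
Square: lon ⌊4.61/2⌋ = 2; lat ⌊9.84/1⌋ = 9.

AI29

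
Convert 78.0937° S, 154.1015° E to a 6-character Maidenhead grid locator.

QB71bv

Offset from 180°W / 90°S: lon 334.1015°, lat 11.9063°.
Field (20°×10°, letters A–R): 334.1015/20 → 16 → Q, 11.9063/10 → 1 → B; chars QB.
Square (2°×1°, digits 0–9): 14.1015/2 → 7, 1.9063/1 → 1; chars 71.
Subsquare (5′×2.5′, letters a–x): 0.1015/0.0833333 → 1 → b, 0.9063/0.0416667 → 21 → v; chars bv.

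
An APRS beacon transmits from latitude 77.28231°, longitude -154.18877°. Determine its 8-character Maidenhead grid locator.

BQ27vg77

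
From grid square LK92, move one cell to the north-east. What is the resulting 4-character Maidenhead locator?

Longitude square 9; +1 → 10, wraps to 0, carry into field.
Longitude field L = 11; +1 → 12 = M.
Latitude square 2; +1 → 3.

MK03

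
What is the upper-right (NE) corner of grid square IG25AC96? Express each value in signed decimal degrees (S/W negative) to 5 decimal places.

Field I=8, G=6: +8·20° lon, +6·10° lat → SW at lon -20°, lat -30°.
Square 2, 5: +2·2° lon, +5·1° lat → SW at lon -16°, lat -25°.
Subsquare a=0, c=2: +0·0.0833333° lon, +2·0.0416667° lat → SW at lon -16°, lat -24.9167°.
Extended square 9, 6: +9·0.00833333° lon, +6·0.00416667° lat → SW at lon -15.925°, lat -24.8917°.
Cell spans 0.00833333° lon × 0.00416667° lat. NE corner is SW corner plus one full cell.
latitude -24.88750, longitude -15.91667.

-24.88750, -15.91667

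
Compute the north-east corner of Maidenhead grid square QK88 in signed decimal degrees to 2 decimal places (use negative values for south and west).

19.00, 158.00

Field Q=16, K=10: +16·20° lon, +10·10° lat → SW at lon 140°, lat 10°.
Square 8, 8: +8·2° lon, +8·1° lat → SW at lon 156°, lat 18°.
Cell spans 2° lon × 1° lat. NE corner is SW corner plus one full cell.
latitude 19.00, longitude 158.00.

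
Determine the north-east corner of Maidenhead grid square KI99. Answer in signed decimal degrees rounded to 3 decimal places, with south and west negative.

0.000, 40.000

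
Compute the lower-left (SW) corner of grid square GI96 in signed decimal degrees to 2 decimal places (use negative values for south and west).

-4.00, -42.00

Field G=6, I=8: +6·20° lon, +8·10° lat → SW at lon -60°, lat -10°.
Square 9, 6: +9·2° lon, +6·1° lat → SW at lon -42°, lat -4°.
latitude -4.00, longitude -42.00.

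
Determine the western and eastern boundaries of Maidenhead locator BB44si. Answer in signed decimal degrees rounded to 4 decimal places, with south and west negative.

Field B=1, B=1: +1·20° lon, +1·10° lat → SW at lon -160°, lat -80°.
Square 4, 4: +4·2° lon, +4·1° lat → SW at lon -152°, lat -76°.
Subsquare s=18, i=8: +18·0.0833333° lon, +8·0.0416667° lat → SW at lon -150.5°, lat -75.6667°.
Cell spans 0.0833333° lon × 0.0416667° lat.
west -150.5000, east -150.4167.

-150.5000, -150.4167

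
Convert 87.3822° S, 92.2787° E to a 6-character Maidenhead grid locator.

NA62do

Offset from 180°W / 90°S: lon 272.2787°, lat 2.6178°.
Field: lon ⌊272.2787/20⌋ = 13 → N; lat ⌊2.6178/10⌋ = 0 → A.
Square: lon ⌊12.2787/2⌋ = 6; lat ⌊2.6178/1⌋ = 2.
Subsquare: lon ⌊0.2787/0.0833333⌋ = 3 → d; lat ⌊0.6178/0.0416667⌋ = 14 → o.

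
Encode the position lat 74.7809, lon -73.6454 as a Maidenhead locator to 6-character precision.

Shift to the Maidenhead origin (180°W, 90°S): lon 106.3546, lat 164.7809.
Field (20°×10°, letters A–R): lon ⌊106.3546/20⌋ = 5 → F; lat ⌊164.7809/10⌋ = 16 → Q.
Square (2°×1°, digits 0–9): lon ⌊6.3546/2⌋ = 3; lat ⌊4.7809/1⌋ = 4.
Subsquare (5′×2.5′, letters a–x): lon ⌊0.3546/0.0833333⌋ = 4 → e; lat ⌊0.7809/0.0416667⌋ = 18 → s.

FQ34es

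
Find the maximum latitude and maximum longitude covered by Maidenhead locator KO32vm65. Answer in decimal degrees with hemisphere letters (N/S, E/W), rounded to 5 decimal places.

Field K=10, O=14: +10·20° lon, +14·10° lat → SW at lon 20°, lat 50°.
Square 3, 2: +3·2° lon, +2·1° lat → SW at lon 26°, lat 52°.
Subsquare v=21, m=12: +21·0.0833333° lon, +12·0.0416667° lat → SW at lon 27.75°, lat 52.5°.
Extended square 6, 5: +6·0.00833333° lon, +5·0.00416667° lat → SW at lon 27.8°, lat 52.5208°.
Cell spans 0.00833333° lon × 0.00416667° lat. NE corner is SW corner plus one full cell.
latitude 52.52500° N, longitude 27.80833° E.

52.52500° N, 27.80833° E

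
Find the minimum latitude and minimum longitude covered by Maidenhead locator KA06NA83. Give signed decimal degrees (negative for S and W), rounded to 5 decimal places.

-83.98750, 21.15000

Field K=10, A=0: +10·20° lon, +0·10° lat → SW at lon 20°, lat -90°.
Square 0, 6: +0·2° lon, +6·1° lat → SW at lon 20°, lat -84°.
Subsquare n=13, a=0: +13·0.0833333° lon, +0·0.0416667° lat → SW at lon 21.0833°, lat -84°.
Extended square 8, 3: +8·0.00833333° lon, +3·0.00416667° lat → SW at lon 21.15°, lat -83.9875°.
latitude -83.98750, longitude 21.15000.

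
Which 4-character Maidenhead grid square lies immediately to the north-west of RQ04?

QQ95

Longitude square 0; −1 → -1, wraps to 9, carry into field.
Longitude field R = 17; −1 → 16 = Q.
Latitude square 4; +1 → 5.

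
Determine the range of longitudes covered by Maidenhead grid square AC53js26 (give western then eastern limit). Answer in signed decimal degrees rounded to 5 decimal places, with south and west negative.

Field A=0, C=2: +0·20° lon, +2·10° lat → SW at lon -180°, lat -70°.
Square 5, 3: +5·2° lon, +3·1° lat → SW at lon -170°, lat -67°.
Subsquare j=9, s=18: +9·0.0833333° lon, +18·0.0416667° lat → SW at lon -169.25°, lat -66.25°.
Extended square 2, 6: +2·0.00833333° lon, +6·0.00416667° lat → SW at lon -169.233°, lat -66.225°.
Cell spans 0.00833333° lon × 0.00416667° lat.
west -169.23333, east -169.22500.

-169.23333, -169.22500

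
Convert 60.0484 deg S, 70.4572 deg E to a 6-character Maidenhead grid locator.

Offset from 180°W / 90°S: lon 250.4572°, lat 29.9516°.
Field: 250.4572/20 → 12 → M, 29.9516/10 → 2 → C; chars MC.
Square: 10.4572/2 → 5, 9.9516/1 → 9; chars 59.
Subsquare: 0.4572/0.0833333 → 5 → f, 0.9516/0.0416667 → 22 → w; chars fw.

MC59fw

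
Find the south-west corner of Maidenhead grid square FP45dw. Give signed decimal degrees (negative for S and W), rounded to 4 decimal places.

Field F=5, P=15: +5·20° lon, +15·10° lat → SW at lon -80°, lat 60°.
Square 4, 5: +4·2° lon, +5·1° lat → SW at lon -72°, lat 65°.
Subsquare d=3, w=22: +3·0.0833333° lon, +22·0.0416667° lat → SW at lon -71.75°, lat 65.9167°.
latitude 65.9167, longitude -71.7500.

65.9167, -71.7500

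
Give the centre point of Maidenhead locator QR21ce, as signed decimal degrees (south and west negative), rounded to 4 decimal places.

81.1875, 144.2083

Field Q=16, R=17: +16·20° lon, +17·10° lat → SW at lon 140°, lat 80°.
Square 2, 1: +2·2° lon, +1·1° lat → SW at lon 144°, lat 81°.
Subsquare c=2, e=4: +2·0.0833333° lon, +4·0.0416667° lat → SW at lon 144.167°, lat 81.1667°.
Cell spans 0.0833333° lon × 0.0416667° lat. Centre is SW corner plus half of each.
latitude 81.1875, longitude 144.2083.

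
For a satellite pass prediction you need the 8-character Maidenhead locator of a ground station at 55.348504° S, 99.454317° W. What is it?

Shift to the Maidenhead origin (180°W, 90°S): lon 80.54568, lat 34.65150.
Field: lon ⌊80.54568/20⌋ = 4 → E; lat ⌊34.65150/10⌋ = 3 → D.
Square: lon ⌊0.54568/2⌋ = 0; lat ⌊4.65150/1⌋ = 4.
Subsquare: lon ⌊0.54568/0.0833333⌋ = 6 → g; lat ⌊0.65150/0.0416667⌋ = 15 → p.
Extended square: lon ⌊0.04568/0.00833333⌋ = 5; lat ⌊0.02650/0.00416667⌋ = 6.

ED04gp56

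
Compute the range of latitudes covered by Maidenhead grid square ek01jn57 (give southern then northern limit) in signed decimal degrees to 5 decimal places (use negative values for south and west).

11.57083, 11.57500

Field E=4, K=10: +4·20° lon, +10·10° lat → SW at lon -100°, lat 10°.
Square 0, 1: +0·2° lon, +1·1° lat → SW at lon -100°, lat 11°.
Subsquare j=9, n=13: +9·0.0833333° lon, +13·0.0416667° lat → SW at lon -99.25°, lat 11.5417°.
Extended square 5, 7: +5·0.00833333° lon, +7·0.00416667° lat → SW at lon -99.2083°, lat 11.5708°.
Cell spans 0.00833333° lon × 0.00416667° lat.
south 11.57083, north 11.57500.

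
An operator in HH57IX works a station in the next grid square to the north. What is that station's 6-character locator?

Latitude subsquare x = 23; +1 → 24, wraps to 0 = a, carry into square.
Latitude square 7; +1 → 8.
The longitude characters are unchanged.

HH58ia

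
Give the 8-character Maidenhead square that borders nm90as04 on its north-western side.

NM80xs95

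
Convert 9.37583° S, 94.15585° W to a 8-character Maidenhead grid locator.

Add 180° to longitude and 90° to latitude: 85.84415, 80.62417.
Field: lon ⌊85.84415/20⌋ = 4 → E; lat ⌊80.62417/10⌋ = 8 → I.
Square: lon ⌊5.84415/2⌋ = 2; lat ⌊0.62417/1⌋ = 0.
Subsquare: lon ⌊1.84415/0.0833333⌋ = 22 → w; lat ⌊0.62417/0.0416667⌋ = 14 → o.
Extended square: lon ⌊0.01082/0.00833333⌋ = 1; lat ⌊0.04084/0.00416667⌋ = 9.

EI20wo19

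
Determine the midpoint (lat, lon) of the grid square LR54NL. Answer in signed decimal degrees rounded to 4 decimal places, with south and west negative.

84.4792, 51.1250

Field L=11, R=17: +11·20° lon, +17·10° lat → SW at lon 40°, lat 80°.
Square 5, 4: +5·2° lon, +4·1° lat → SW at lon 50°, lat 84°.
Subsquare n=13, l=11: +13·0.0833333° lon, +11·0.0416667° lat → SW at lon 51.0833°, lat 84.4583°.
Cell spans 0.0833333° lon × 0.0416667° lat. Centre is SW corner plus half of each.
latitude 84.4792, longitude 51.1250.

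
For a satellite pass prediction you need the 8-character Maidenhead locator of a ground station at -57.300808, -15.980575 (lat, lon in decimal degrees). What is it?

ID22aq27

Add 180° to longitude and 90° to latitude: 164.01943, 32.69919.
Field: lon ⌊164.01943/20⌋ = 8 → I; lat ⌊32.69919/10⌋ = 3 → D.
Square: lon ⌊4.01943/2⌋ = 2; lat ⌊2.69919/1⌋ = 2.
Subsquare: lon ⌊0.01943/0.0833333⌋ = 0 → a; lat ⌊0.69919/0.0416667⌋ = 16 → q.
Extended square: lon ⌊0.01943/0.00833333⌋ = 2; lat ⌊0.03253/0.00416667⌋ = 7.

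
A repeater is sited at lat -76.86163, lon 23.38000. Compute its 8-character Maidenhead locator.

KB13qd53

Add 180° to longitude and 90° to latitude: 203.38000, 13.13837.
Field: lon ⌊203.38000/20⌋ = 10 → K; lat ⌊13.13837/10⌋ = 1 → B.
Square: lon ⌊3.38000/2⌋ = 1; lat ⌊3.13837/1⌋ = 3.
Subsquare: lon ⌊1.38000/0.0833333⌋ = 16 → q; lat ⌊0.13837/0.0416667⌋ = 3 → d.
Extended square: lon ⌊0.04667/0.00833333⌋ = 5; lat ⌊0.01337/0.00416667⌋ = 3.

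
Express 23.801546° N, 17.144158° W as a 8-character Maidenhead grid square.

Shift to the Maidenhead origin (180°W, 90°S): lon 162.85584, lat 113.80155.
Field: 162.85584/20 → 8 → I, 113.80155/10 → 11 → L; chars IL.
Square: 2.85584/2 → 1, 3.80155/1 → 3; chars 13.
Subsquare: 0.85584/0.0833333 → 10 → k, 0.80155/0.0416667 → 19 → t; chars kt.
Extended square: 0.02251/0.00833333 → 2, 0.00988/0.00416667 → 2; chars 22.

IL13kt22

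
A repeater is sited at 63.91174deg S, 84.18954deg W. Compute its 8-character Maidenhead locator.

Offset from 180°W / 90°S: lon 95.81046°, lat 26.08826°.
Field: 95.81046/20 → 4 → E, 26.08826/10 → 2 → C; chars EC.
Square: 15.81046/2 → 7, 6.08826/1 → 6; chars 76.
Subsquare: 1.81046/0.0833333 → 21 → v, 0.08826/0.0416667 → 2 → c; chars vc.
Extended square: 0.06046/0.00833333 → 7, 0.00493/0.00416667 → 1; chars 71.

EC76vc71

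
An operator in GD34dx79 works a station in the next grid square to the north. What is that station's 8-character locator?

GD35da70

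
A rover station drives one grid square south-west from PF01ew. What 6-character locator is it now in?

PF01dv

Longitude subsquare e = 4; −1 → 3 = d.
Latitude subsquare w = 22; −1 → 21 = v.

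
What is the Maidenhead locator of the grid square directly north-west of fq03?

Longitude square 0; −1 → -1, wraps to 9, carry into field.
Longitude field F = 5; −1 → 4 = E.
Latitude square 3; +1 → 4.

EQ94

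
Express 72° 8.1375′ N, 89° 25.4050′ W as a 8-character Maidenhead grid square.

EQ52gd92

Shift to the Maidenhead origin (180°W, 90°S): lon 90.57658, lat 162.13563.
Field: lon ⌊90.57658/20⌋ = 4 → E; lat ⌊162.13563/10⌋ = 16 → Q.
Square: lon ⌊10.57658/2⌋ = 5; lat ⌊2.13563/1⌋ = 2.
Subsquare: lon ⌊0.57658/0.0833333⌋ = 6 → g; lat ⌊0.13563/0.0416667⌋ = 3 → d.
Extended square: lon ⌊0.07658/0.00833333⌋ = 9; lat ⌊0.01063/0.00416667⌋ = 2.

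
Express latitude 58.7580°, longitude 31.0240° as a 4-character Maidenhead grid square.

KO58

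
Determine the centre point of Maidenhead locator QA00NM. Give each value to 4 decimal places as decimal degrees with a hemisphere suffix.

Field Q=16, A=0: +16·20° lon, +0·10° lat → SW at lon 140°, lat -90°.
Square 0, 0: +0·2° lon, +0·1° lat → SW at lon 140°, lat -90°.
Subsquare n=13, m=12: +13·0.0833333° lon, +12·0.0416667° lat → SW at lon 141.083°, lat -89.5°.
Cell spans 0.0833333° lon × 0.0416667° lat. Centre is SW corner plus half of each.
latitude 89.4792° S, longitude 141.1250° E.

89.4792° S, 141.1250° E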